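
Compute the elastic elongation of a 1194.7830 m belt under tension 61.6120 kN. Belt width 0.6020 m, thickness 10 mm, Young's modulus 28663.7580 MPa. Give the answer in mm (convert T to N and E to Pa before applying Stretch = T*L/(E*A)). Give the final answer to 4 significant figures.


A = 0.6020 * 0.01 = 0.00602 m^2
Stretch = 61.6120*1000 * 1194.7830 / (28663.7580e6 * 0.00602) * 1000
Stretch = 426.6 mm


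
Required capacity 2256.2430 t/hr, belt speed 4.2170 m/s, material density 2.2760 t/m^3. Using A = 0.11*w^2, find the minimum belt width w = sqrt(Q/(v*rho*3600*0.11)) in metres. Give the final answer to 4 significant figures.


A_req = 2256.2430 / (4.2170 * 2.2760 * 3600) = 0.0652991 m^2
w = sqrt(0.0652991 / 0.11)
w = 0.7705 m


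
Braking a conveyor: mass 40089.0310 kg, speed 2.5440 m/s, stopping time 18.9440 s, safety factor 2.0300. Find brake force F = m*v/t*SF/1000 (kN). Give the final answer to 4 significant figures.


F = 40089.0310 * 2.5440 / 18.9440 * 2.0300 / 1000
F = 10.93 kN


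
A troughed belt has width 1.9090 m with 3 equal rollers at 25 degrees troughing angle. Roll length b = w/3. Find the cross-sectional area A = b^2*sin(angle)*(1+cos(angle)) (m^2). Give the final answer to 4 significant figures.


b = 1.9090/3 = 0.636333 m
A = 0.636333^2 * sin(25 deg) * (1 + cos(25 deg))
A = 0.3262 m^2


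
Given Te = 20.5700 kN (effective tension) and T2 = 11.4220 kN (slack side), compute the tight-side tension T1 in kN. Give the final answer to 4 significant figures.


T1 = Te + T2 = 20.5700 + 11.4220
T1 = 31.99 kN


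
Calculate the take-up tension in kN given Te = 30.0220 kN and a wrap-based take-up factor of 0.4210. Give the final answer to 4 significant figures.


T_tu = 30.0220 * 0.4210
T_tu = 12.64 kN


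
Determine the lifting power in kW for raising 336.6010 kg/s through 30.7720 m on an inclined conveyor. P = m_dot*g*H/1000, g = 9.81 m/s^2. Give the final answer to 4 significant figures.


P = 336.6010 * 9.81 * 30.7720 / 1000
P = 101.6 kW


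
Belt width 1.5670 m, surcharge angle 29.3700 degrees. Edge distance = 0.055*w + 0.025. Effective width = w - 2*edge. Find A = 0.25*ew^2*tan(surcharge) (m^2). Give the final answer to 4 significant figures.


edge = 0.055*1.5670 + 0.025 = 0.111185 m
ew = 1.5670 - 2*0.111185 = 1.34463 m
A = 0.25 * 1.34463^2 * tan(29.3700 deg)
A = 0.2544 m^2


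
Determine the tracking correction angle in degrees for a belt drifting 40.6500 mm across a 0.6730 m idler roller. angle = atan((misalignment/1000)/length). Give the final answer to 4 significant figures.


misalign_m = 40.6500 / 1000 = 0.040650 m
angle = atan(0.040650 / 0.6730)
angle = 3.457 deg


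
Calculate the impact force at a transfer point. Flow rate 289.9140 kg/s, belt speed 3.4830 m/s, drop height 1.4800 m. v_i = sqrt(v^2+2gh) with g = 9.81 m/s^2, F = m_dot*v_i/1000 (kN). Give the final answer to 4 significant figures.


v_i = sqrt(3.4830^2 + 2*9.81*1.4800) = 6.4163 m/s
F = 289.9140 * 6.4163 / 1000
F = 1.860 kN


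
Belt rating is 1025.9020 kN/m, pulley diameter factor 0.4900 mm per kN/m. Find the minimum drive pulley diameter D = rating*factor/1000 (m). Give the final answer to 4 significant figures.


D = 1025.9020 * 0.4900 / 1000
D = 0.5027 m


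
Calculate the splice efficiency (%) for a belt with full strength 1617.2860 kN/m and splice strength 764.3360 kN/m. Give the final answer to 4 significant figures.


Eff = 764.3360 / 1617.2860 * 100
Eff = 47.26 %


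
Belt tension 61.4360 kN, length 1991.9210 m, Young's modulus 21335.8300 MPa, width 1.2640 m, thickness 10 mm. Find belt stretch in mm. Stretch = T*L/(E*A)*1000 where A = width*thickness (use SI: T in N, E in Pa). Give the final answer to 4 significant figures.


A = 1.2640 * 0.01 = 0.01264 m^2
Stretch = 61.4360*1000 * 1991.9210 / (21335.8300e6 * 0.01264) * 1000
Stretch = 453.8 mm


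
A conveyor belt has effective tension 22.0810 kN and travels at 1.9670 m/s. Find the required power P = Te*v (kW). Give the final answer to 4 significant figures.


P = Te * v = 22.0810 * 1.9670
P = 43.43 kW


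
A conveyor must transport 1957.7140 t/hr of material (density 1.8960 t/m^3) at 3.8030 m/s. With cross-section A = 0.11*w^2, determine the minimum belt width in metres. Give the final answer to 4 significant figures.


A_req = 1957.7140 / (3.8030 * 1.8960 * 3600) = 0.0754192 m^2
w = sqrt(0.0754192 / 0.11)
w = 0.8280 m


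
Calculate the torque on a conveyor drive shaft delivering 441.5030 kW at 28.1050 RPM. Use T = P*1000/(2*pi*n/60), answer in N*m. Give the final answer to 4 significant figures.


omega = 2*pi*28.1050/60 = 2.94315 rad/s
T = 441.5030*1000 / 2.94315
T = 150000 N*m


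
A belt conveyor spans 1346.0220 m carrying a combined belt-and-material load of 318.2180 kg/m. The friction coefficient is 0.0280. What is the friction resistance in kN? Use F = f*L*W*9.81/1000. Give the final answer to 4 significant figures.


F = 0.0280 * 1346.0220 * 318.2180 * 9.81 / 1000
F = 117.7 kN


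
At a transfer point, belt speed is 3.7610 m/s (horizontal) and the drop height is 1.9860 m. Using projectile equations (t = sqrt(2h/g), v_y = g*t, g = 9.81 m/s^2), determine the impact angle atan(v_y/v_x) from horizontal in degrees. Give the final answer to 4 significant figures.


t = sqrt(2*1.9860/9.81) = 0.636312 s
v_y = 9.81 * 0.636312 = 6.24222 m/s
angle = atan(6.24222 / 3.7610) = 58.93 deg


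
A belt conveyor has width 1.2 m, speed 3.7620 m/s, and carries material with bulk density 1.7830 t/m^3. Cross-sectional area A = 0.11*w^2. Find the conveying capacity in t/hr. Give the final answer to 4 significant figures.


A = 0.11 * 1.2^2 = 0.1584 m^2
C = 0.1584 * 3.7620 * 1.7830 * 3600
C = 3825 t/hr


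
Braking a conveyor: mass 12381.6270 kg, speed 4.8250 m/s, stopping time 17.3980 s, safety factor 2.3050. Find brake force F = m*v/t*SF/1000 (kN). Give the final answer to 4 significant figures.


F = 12381.6270 * 4.8250 / 17.3980 * 2.3050 / 1000
F = 7.915 kN


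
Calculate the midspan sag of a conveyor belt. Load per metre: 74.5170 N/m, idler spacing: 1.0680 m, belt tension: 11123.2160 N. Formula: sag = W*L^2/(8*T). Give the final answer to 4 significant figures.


sag = 74.5170 * 1.0680^2 / (8 * 11123.2160)
sag = 0.0009552 m


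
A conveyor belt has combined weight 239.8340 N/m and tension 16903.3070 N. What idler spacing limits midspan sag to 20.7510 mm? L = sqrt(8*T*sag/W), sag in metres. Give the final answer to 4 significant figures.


sag = 20.7510/1000 = 0.020751 m
L = sqrt(8 * 16903.3070 * 0.020751 / 239.8340)
L = 3.421 m


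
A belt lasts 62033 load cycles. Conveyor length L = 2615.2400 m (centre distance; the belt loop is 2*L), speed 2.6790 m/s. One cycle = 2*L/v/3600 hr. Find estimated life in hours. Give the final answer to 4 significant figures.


cycle_time = 2 * 2615.2400 / 2.6790 / 3600 = 0.542333 hr
life = 62033 * 0.542333 = 33640 hours


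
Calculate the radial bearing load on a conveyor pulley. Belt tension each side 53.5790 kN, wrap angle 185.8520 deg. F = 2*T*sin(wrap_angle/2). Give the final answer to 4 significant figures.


F = 2 * 53.5790 * sin(185.8520/2 deg)
F = 107.0 kN


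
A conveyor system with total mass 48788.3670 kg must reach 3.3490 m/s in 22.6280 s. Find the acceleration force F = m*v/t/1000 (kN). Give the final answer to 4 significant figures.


F = 48788.3670 * 3.3490 / 22.6280 / 1000
F = 7.221 kN


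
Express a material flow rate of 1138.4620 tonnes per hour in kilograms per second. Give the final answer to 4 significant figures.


m_dot = 1138.4620 * 1000 / 3600
m_dot = 316.2 kg/s


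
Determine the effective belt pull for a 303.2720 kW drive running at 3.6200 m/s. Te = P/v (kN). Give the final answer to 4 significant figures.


Te = P / v = 303.2720 / 3.6200
Te = 83.78 kN


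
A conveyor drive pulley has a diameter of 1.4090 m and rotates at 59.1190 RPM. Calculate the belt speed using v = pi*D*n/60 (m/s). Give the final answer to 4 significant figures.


v = pi * 1.4090 * 59.1190 / 60
v = 4.362 m/s


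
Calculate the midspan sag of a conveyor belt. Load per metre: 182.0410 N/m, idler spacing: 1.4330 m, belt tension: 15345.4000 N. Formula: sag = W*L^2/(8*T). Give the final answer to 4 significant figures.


sag = 182.0410 * 1.4330^2 / (8 * 15345.4000)
sag = 0.003045 m


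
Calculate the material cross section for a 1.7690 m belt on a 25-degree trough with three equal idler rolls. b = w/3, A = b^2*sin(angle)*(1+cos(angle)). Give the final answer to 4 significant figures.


b = 1.7690/3 = 0.589667 m
A = 0.589667^2 * sin(25 deg) * (1 + cos(25 deg))
A = 0.2801 m^2


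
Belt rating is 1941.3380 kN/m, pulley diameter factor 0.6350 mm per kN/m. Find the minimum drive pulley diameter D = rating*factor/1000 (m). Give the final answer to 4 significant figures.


D = 1941.3380 * 0.6350 / 1000
D = 1.233 m


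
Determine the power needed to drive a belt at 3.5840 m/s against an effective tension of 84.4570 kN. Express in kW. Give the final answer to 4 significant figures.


P = Te * v = 84.4570 * 3.5840
P = 302.7 kW


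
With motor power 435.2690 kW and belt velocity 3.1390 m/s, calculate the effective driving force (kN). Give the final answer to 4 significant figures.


Te = P / v = 435.2690 / 3.1390
Te = 138.7 kN


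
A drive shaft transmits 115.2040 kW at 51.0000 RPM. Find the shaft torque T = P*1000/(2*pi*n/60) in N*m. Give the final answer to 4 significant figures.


omega = 2*pi*51.0000/60 = 5.34071 rad/s
T = 115.2040*1000 / 5.34071
T = 21570 N*m


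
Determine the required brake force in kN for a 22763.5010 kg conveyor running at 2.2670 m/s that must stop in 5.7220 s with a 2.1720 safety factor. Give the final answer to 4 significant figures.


F = 22763.5010 * 2.2670 / 5.7220 * 2.1720 / 1000
F = 19.59 kN


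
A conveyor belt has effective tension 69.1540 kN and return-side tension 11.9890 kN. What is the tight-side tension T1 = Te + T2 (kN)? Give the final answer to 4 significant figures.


T1 = Te + T2 = 69.1540 + 11.9890
T1 = 81.14 kN


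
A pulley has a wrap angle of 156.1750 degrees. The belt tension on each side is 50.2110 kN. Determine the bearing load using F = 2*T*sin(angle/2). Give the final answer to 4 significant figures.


F = 2 * 50.2110 * sin(156.1750/2 deg)
F = 98.26 kN


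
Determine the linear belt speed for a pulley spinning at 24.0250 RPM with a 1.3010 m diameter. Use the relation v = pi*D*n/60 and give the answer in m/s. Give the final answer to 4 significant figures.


v = pi * 1.3010 * 24.0250 / 60
v = 1.637 m/s


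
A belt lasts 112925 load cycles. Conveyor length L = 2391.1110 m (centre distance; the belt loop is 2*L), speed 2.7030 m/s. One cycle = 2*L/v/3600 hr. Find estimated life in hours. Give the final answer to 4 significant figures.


cycle_time = 2 * 2391.1110 / 2.7030 / 3600 = 0.491452 hr
life = 112925 * 0.491452 = 55500 hours


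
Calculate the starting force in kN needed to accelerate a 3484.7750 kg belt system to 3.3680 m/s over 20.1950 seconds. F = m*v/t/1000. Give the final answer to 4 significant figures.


F = 3484.7750 * 3.3680 / 20.1950 / 1000
F = 0.5812 kN


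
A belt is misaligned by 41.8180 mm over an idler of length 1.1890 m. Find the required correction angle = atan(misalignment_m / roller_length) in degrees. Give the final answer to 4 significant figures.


misalign_m = 41.8180 / 1000 = 0.041818 m
angle = atan(0.041818 / 1.1890)
angle = 2.014 deg


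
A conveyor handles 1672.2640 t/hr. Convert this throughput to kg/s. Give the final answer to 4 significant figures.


m_dot = 1672.2640 * 1000 / 3600
m_dot = 464.5 kg/s


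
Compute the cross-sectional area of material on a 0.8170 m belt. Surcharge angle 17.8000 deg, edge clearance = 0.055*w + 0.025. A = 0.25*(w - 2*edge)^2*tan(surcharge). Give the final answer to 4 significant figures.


edge = 0.055*0.8170 + 0.025 = 0.069935 m
ew = 0.8170 - 2*0.069935 = 0.67713 m
A = 0.25 * 0.67713^2 * tan(17.8000 deg)
A = 0.03680 m^2


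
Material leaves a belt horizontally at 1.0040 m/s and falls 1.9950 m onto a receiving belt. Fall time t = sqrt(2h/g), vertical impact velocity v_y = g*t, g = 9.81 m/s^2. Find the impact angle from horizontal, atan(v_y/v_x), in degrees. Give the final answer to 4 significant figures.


t = sqrt(2*1.9950/9.81) = 0.637752 s
v_y = 9.81 * 0.637752 = 6.25635 m/s
angle = atan(6.25635 / 1.0040) = 80.88 deg


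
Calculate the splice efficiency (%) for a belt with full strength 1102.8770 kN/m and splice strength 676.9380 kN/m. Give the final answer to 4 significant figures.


Eff = 676.9380 / 1102.8770 * 100
Eff = 61.38 %


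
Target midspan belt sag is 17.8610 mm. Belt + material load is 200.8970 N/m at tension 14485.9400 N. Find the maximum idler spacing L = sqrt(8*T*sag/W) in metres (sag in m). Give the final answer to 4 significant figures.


sag = 17.8610/1000 = 0.017861 m
L = sqrt(8 * 14485.9400 * 0.017861 / 200.8970)
L = 3.210 m


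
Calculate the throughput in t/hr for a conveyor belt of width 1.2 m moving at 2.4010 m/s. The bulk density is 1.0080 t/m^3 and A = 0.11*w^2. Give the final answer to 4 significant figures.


A = 0.11 * 1.2^2 = 0.1584 m^2
C = 0.1584 * 2.4010 * 1.0080 * 3600
C = 1380 t/hr


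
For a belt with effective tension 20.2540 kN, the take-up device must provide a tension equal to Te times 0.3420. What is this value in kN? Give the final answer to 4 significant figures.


T_tu = 20.2540 * 0.3420
T_tu = 6.927 kN


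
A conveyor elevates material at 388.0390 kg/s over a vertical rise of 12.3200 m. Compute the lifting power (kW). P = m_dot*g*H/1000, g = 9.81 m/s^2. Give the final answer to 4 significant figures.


P = 388.0390 * 9.81 * 12.3200 / 1000
P = 46.90 kW


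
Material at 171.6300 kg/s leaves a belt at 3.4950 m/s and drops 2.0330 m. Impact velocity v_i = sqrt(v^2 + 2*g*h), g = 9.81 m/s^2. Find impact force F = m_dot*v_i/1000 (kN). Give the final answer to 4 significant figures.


v_i = sqrt(3.4950^2 + 2*9.81*2.0330) = 7.21821 m/s
F = 171.6300 * 7.21821 / 1000
F = 1.239 kN


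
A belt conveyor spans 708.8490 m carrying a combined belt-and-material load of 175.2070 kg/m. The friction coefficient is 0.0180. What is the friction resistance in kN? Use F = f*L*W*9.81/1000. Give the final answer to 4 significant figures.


F = 0.0180 * 708.8490 * 175.2070 * 9.81 / 1000
F = 21.93 kN


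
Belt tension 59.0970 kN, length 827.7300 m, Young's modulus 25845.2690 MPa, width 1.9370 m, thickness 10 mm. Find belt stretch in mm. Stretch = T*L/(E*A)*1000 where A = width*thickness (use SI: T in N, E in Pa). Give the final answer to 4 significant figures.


A = 1.9370 * 0.01 = 0.01937 m^2
Stretch = 59.0970*1000 * 827.7300 / (25845.2690e6 * 0.01937) * 1000
Stretch = 97.71 mm


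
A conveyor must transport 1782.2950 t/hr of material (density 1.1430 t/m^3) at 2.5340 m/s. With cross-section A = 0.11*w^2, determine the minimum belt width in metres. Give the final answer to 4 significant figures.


A_req = 1782.2950 / (2.5340 * 1.1430 * 3600) = 0.170932 m^2
w = sqrt(0.170932 / 0.11)
w = 1.247 m


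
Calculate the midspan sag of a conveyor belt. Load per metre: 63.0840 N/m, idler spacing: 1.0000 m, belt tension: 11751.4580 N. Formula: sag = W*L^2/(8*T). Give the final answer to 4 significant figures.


sag = 63.0840 * 1.0000^2 / (8 * 11751.4580)
sag = 0.0006710 m


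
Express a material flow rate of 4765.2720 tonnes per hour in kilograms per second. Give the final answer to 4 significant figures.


m_dot = 4765.2720 * 1000 / 3600
m_dot = 1324 kg/s


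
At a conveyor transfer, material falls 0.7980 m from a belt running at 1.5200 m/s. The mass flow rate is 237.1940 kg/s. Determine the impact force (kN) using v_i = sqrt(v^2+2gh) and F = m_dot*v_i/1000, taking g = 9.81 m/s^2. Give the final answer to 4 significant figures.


v_i = sqrt(1.5200^2 + 2*9.81*0.7980) = 4.23877 m/s
F = 237.1940 * 4.23877 / 1000
F = 1.005 kN


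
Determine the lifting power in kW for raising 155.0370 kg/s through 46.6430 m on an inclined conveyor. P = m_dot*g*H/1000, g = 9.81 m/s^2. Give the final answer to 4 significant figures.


P = 155.0370 * 9.81 * 46.6430 / 1000
P = 70.94 kW


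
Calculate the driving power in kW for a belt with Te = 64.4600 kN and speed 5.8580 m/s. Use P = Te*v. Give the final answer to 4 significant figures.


P = Te * v = 64.4600 * 5.8580
P = 377.6 kW


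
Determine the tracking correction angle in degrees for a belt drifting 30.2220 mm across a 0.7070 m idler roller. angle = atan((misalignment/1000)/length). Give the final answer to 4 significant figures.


misalign_m = 30.2220 / 1000 = 0.030222 m
angle = atan(0.030222 / 0.7070)
angle = 2.448 deg


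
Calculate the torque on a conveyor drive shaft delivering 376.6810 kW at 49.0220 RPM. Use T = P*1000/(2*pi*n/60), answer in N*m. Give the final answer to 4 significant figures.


omega = 2*pi*49.0220/60 = 5.13357 rad/s
T = 376.6810*1000 / 5.13357
T = 73380 N*m


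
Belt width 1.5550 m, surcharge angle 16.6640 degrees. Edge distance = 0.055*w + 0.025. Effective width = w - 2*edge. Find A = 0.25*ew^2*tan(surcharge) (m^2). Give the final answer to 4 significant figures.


edge = 0.055*1.5550 + 0.025 = 0.110525 m
ew = 1.5550 - 2*0.110525 = 1.33395 m
A = 0.25 * 1.33395^2 * tan(16.6640 deg)
A = 0.1332 m^2


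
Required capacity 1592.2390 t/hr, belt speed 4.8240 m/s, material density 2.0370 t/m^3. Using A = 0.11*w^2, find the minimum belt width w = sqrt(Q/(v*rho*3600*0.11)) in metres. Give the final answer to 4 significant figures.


A_req = 1592.2390 / (4.8240 * 2.0370 * 3600) = 0.0450098 m^2
w = sqrt(0.0450098 / 0.11)
w = 0.6397 m


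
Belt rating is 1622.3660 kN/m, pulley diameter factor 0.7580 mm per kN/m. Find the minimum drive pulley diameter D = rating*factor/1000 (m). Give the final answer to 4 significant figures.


D = 1622.3660 * 0.7580 / 1000
D = 1.230 m


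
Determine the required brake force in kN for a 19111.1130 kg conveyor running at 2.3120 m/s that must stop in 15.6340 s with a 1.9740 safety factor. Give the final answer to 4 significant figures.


F = 19111.1130 * 2.3120 / 15.6340 * 1.9740 / 1000
F = 5.579 kN


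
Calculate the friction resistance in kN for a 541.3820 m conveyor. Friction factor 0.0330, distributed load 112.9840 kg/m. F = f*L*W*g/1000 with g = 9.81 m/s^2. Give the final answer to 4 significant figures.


F = 0.0330 * 541.3820 * 112.9840 * 9.81 / 1000
F = 19.80 kN


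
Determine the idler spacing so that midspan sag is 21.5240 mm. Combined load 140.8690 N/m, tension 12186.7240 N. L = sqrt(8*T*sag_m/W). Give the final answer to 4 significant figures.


sag = 21.5240/1000 = 0.021524 m
L = sqrt(8 * 12186.7240 * 0.021524 / 140.8690)
L = 3.860 m


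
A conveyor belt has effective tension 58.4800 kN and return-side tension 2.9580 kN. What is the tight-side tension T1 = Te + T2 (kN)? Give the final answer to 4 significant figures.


T1 = Te + T2 = 58.4800 + 2.9580
T1 = 61.44 kN


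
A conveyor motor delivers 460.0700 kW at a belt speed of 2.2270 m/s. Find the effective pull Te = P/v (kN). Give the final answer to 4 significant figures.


Te = P / v = 460.0700 / 2.2270
Te = 206.6 kN


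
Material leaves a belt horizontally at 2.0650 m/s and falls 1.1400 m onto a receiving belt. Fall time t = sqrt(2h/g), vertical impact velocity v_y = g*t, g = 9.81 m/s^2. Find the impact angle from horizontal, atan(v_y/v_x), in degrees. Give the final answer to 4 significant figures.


t = sqrt(2*1.1400/9.81) = 0.482095 s
v_y = 9.81 * 0.482095 = 4.72935 m/s
angle = atan(4.72935 / 2.0650) = 66.41 deg


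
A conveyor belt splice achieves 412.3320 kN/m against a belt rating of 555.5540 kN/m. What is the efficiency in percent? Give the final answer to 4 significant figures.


Eff = 412.3320 / 555.5540 * 100
Eff = 74.22 %


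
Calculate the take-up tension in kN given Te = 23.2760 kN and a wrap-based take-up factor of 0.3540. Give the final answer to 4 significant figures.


T_tu = 23.2760 * 0.3540
T_tu = 8.240 kN


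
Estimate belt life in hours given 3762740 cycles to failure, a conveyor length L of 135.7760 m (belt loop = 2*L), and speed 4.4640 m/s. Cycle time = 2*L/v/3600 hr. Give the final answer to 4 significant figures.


cycle_time = 2 * 135.7760 / 4.4640 / 3600 = 0.0168977 hr
life = 3762740 * 0.0168977 = 63580 hours


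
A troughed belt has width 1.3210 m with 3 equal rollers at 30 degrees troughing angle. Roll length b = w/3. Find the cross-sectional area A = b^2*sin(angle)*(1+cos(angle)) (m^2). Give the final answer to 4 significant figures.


b = 1.3210/3 = 0.440333 m
A = 0.440333^2 * sin(30 deg) * (1 + cos(30 deg))
A = 0.1809 m^2


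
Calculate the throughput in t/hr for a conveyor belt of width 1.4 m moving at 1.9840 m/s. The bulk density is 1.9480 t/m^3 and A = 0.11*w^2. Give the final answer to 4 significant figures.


A = 0.11 * 1.4^2 = 0.2156 m^2
C = 0.2156 * 1.9840 * 1.9480 * 3600
C = 3000 t/hr


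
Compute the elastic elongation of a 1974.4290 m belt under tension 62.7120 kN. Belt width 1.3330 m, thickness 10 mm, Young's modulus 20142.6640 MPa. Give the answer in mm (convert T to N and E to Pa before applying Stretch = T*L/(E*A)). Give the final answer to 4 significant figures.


A = 1.3330 * 0.01 = 0.01333 m^2
Stretch = 62.7120*1000 * 1974.4290 / (20142.6640e6 * 0.01333) * 1000
Stretch = 461.2 mm


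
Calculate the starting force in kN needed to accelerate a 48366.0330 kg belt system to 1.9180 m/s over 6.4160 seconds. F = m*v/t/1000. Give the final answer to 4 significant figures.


F = 48366.0330 * 1.9180 / 6.4160 / 1000
F = 14.46 kN


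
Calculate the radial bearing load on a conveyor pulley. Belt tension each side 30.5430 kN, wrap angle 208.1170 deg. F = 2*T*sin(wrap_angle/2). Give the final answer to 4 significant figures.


F = 2 * 30.5430 * sin(208.1170/2 deg)
F = 59.26 kN


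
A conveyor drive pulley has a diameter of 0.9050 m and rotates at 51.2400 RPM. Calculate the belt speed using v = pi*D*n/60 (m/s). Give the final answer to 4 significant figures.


v = pi * 0.9050 * 51.2400 / 60
v = 2.428 m/s


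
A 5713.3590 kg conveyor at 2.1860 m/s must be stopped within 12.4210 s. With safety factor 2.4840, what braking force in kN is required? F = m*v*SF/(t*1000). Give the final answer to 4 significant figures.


F = 5713.3590 * 2.1860 / 12.4210 * 2.4840 / 1000
F = 2.498 kN


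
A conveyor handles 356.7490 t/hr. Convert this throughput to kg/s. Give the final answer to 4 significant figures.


m_dot = 356.7490 * 1000 / 3600
m_dot = 99.10 kg/s


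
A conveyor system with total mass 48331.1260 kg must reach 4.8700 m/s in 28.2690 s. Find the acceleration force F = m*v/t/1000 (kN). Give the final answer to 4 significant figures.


F = 48331.1260 * 4.8700 / 28.2690 / 1000
F = 8.326 kN


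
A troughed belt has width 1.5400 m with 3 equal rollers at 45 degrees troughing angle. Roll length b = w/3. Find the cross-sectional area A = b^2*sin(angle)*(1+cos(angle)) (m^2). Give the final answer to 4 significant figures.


b = 1.5400/3 = 0.513333 m
A = 0.513333^2 * sin(45 deg) * (1 + cos(45 deg))
A = 0.3181 m^2


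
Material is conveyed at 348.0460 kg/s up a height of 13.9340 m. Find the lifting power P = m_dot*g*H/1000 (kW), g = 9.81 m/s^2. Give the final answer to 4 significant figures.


P = 348.0460 * 9.81 * 13.9340 / 1000
P = 47.58 kW


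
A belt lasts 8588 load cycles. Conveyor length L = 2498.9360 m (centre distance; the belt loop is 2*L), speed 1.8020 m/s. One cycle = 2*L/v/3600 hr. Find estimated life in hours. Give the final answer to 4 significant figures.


cycle_time = 2 * 2498.9360 / 1.8020 / 3600 = 0.770421 hr
life = 8588 * 0.770421 = 6616 hours


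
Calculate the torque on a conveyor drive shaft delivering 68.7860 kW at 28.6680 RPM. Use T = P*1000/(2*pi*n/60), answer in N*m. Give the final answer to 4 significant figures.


omega = 2*pi*28.6680/60 = 3.00211 rad/s
T = 68.7860*1000 / 3.00211
T = 22910 N*m


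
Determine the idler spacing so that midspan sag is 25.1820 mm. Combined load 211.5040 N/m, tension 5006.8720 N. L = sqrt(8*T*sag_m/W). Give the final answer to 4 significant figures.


sag = 25.1820/1000 = 0.025182 m
L = sqrt(8 * 5006.8720 * 0.025182 / 211.5040)
L = 2.184 m


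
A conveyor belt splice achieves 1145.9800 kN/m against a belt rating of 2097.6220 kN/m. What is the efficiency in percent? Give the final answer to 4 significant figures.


Eff = 1145.9800 / 2097.6220 * 100
Eff = 54.63 %


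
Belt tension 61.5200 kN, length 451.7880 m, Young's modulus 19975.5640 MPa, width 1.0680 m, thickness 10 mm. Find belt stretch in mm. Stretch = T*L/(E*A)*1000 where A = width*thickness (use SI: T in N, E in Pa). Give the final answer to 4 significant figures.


A = 1.0680 * 0.01 = 0.01068 m^2
Stretch = 61.5200*1000 * 451.7880 / (19975.5640e6 * 0.01068) * 1000
Stretch = 130.3 mm


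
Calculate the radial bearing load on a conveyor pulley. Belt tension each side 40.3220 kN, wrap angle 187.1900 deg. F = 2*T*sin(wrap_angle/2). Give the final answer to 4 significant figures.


F = 2 * 40.3220 * sin(187.1900/2 deg)
F = 80.49 kN


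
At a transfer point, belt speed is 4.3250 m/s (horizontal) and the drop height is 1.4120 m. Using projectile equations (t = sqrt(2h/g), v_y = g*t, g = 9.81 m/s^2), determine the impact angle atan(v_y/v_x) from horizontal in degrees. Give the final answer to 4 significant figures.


t = sqrt(2*1.4120/9.81) = 0.536535 s
v_y = 9.81 * 0.536535 = 5.26341 m/s
angle = atan(5.26341 / 4.3250) = 50.59 deg


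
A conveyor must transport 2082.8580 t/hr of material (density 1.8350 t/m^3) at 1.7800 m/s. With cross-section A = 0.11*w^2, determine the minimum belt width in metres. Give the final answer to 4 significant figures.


A_req = 2082.8580 / (1.7800 * 1.8350 * 3600) = 0.177134 m^2
w = sqrt(0.177134 / 0.11)
w = 1.269 m


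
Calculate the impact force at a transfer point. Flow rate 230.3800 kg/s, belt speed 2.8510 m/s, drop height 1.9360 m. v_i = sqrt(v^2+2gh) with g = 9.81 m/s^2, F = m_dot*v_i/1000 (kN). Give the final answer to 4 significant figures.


v_i = sqrt(2.8510^2 + 2*9.81*1.9360) = 6.79062 m/s
F = 230.3800 * 6.79062 / 1000
F = 1.564 kN


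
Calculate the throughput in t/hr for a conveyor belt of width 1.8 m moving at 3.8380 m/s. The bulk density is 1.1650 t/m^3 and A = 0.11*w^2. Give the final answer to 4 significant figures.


A = 0.11 * 1.8^2 = 0.3564 m^2
C = 0.3564 * 3.8380 * 1.1650 * 3600
C = 5737 t/hr


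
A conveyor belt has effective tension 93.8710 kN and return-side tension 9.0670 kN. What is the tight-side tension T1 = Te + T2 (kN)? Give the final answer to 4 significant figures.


T1 = Te + T2 = 93.8710 + 9.0670
T1 = 102.9 kN


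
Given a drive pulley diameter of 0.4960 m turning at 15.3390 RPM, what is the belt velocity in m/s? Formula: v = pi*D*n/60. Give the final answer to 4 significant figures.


v = pi * 0.4960 * 15.3390 / 60
v = 0.3984 m/s


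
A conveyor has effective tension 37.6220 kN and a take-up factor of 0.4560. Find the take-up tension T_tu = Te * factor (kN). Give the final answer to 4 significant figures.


T_tu = 37.6220 * 0.4560
T_tu = 17.16 kN


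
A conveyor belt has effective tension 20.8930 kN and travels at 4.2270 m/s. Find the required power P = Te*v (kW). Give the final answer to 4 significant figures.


P = Te * v = 20.8930 * 4.2270
P = 88.31 kW


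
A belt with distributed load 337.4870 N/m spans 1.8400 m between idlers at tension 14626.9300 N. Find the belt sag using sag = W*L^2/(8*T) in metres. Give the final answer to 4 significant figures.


sag = 337.4870 * 1.8400^2 / (8 * 14626.9300)
sag = 0.009764 m


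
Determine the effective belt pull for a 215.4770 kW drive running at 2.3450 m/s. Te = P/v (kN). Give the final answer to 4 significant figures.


Te = P / v = 215.4770 / 2.3450
Te = 91.89 kN


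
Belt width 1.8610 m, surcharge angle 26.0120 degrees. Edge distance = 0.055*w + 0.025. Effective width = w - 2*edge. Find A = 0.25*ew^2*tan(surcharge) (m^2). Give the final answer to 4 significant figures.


edge = 0.055*1.8610 + 0.025 = 0.127355 m
ew = 1.8610 - 2*0.127355 = 1.60629 m
A = 0.25 * 1.60629^2 * tan(26.0120 deg)
A = 0.3148 m^2


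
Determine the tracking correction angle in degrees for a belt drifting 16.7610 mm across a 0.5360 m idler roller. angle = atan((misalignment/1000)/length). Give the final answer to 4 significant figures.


misalign_m = 16.7610 / 1000 = 0.016761 m
angle = atan(0.016761 / 0.5360)
angle = 1.791 deg


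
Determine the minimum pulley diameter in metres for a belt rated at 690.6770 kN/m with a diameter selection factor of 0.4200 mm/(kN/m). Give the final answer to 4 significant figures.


D = 690.6770 * 0.4200 / 1000
D = 0.2901 m


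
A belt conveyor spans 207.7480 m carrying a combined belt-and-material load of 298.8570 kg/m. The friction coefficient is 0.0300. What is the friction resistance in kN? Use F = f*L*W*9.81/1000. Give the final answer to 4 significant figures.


F = 0.0300 * 207.7480 * 298.8570 * 9.81 / 1000
F = 18.27 kN


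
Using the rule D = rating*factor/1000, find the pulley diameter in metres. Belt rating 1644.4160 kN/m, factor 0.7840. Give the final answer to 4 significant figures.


D = 1644.4160 * 0.7840 / 1000
D = 1.289 m


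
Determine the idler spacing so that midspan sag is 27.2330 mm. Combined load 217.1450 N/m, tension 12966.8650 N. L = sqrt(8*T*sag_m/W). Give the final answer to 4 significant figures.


sag = 27.2330/1000 = 0.027233 m
L = sqrt(8 * 12966.8650 * 0.027233 / 217.1450)
L = 3.607 m


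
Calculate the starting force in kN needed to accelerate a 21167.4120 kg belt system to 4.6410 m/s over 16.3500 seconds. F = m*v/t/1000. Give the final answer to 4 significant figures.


F = 21167.4120 * 4.6410 / 16.3500 / 1000
F = 6.008 kN


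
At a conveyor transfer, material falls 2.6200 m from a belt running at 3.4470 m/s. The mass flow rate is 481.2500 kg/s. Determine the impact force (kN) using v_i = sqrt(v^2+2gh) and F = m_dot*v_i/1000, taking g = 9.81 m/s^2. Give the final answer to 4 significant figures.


v_i = sqrt(3.4470^2 + 2*9.81*2.6200) = 7.95526 m/s
F = 481.2500 * 7.95526 / 1000
F = 3.828 kN


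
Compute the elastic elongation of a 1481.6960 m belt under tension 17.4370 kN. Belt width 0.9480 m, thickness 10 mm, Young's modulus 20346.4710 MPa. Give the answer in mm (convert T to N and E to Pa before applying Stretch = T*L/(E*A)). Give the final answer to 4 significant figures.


A = 0.9480 * 0.01 = 0.00948 m^2
Stretch = 17.4370*1000 * 1481.6960 / (20346.4710e6 * 0.00948) * 1000
Stretch = 133.9 mm


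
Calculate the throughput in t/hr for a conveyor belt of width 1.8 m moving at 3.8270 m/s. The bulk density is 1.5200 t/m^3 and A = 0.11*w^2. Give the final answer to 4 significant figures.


A = 0.11 * 1.8^2 = 0.3564 m^2
C = 0.3564 * 3.8270 * 1.5200 * 3600
C = 7463 t/hr


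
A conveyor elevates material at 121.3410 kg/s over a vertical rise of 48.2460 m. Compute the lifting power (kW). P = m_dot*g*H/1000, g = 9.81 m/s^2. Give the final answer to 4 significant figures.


P = 121.3410 * 9.81 * 48.2460 / 1000
P = 57.43 kW


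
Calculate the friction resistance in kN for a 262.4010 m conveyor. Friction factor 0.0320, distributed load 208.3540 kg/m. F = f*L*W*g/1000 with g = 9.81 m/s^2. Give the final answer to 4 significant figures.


F = 0.0320 * 262.4010 * 208.3540 * 9.81 / 1000
F = 17.16 kN


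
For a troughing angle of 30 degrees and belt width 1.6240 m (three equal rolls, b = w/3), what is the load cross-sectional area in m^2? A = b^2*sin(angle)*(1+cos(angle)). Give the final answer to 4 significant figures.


b = 1.6240/3 = 0.541333 m
A = 0.541333^2 * sin(30 deg) * (1 + cos(30 deg))
A = 0.2734 m^2


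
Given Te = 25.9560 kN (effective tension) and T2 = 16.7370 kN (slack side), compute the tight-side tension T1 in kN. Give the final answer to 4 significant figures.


T1 = Te + T2 = 25.9560 + 16.7370
T1 = 42.69 kN


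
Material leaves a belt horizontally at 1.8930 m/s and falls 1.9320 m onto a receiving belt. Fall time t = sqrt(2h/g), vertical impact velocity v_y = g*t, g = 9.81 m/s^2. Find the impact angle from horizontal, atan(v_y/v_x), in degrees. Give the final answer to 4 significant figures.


t = sqrt(2*1.9320/9.81) = 0.627602 s
v_y = 9.81 * 0.627602 = 6.15678 m/s
angle = atan(6.15678 / 1.8930) = 72.91 deg


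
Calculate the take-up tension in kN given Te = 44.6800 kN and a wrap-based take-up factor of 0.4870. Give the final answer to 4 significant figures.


T_tu = 44.6800 * 0.4870
T_tu = 21.76 kN


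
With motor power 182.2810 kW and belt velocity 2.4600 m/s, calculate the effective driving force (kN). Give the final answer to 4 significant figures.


Te = P / v = 182.2810 / 2.4600
Te = 74.10 kN


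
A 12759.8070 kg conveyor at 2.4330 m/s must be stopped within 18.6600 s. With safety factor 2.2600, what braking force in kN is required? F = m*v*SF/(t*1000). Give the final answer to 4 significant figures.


F = 12759.8070 * 2.4330 / 18.6600 * 2.2600 / 1000
F = 3.760 kN


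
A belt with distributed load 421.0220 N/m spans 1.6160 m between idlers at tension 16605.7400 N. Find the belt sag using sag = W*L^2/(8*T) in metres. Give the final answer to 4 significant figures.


sag = 421.0220 * 1.6160^2 / (8 * 16605.7400)
sag = 0.008276 m


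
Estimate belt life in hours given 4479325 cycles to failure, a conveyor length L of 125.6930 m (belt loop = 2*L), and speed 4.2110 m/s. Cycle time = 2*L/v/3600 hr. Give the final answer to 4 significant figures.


cycle_time = 2 * 125.6930 / 4.2110 / 3600 = 0.0165826 hr
life = 4479325 * 0.0165826 = 74280 hours


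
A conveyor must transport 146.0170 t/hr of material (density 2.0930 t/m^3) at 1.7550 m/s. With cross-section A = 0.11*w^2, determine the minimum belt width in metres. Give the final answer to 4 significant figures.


A_req = 146.0170 / (1.7550 * 2.0930 * 3600) = 0.0110422 m^2
w = sqrt(0.0110422 / 0.11)
w = 0.3168 m


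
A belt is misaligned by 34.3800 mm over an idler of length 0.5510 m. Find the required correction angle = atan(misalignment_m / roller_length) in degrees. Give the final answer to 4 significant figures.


misalign_m = 34.3800 / 1000 = 0.034380 m
angle = atan(0.034380 / 0.5510)
angle = 3.570 deg


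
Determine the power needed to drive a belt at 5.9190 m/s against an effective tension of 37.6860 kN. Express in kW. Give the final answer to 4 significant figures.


P = Te * v = 37.6860 * 5.9190
P = 223.1 kW


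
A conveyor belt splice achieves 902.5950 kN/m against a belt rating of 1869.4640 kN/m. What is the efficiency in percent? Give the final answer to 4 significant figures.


Eff = 902.5950 / 1869.4640 * 100
Eff = 48.28 %


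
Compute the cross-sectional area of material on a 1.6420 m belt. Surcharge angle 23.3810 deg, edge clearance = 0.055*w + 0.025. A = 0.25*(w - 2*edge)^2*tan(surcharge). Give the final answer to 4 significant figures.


edge = 0.055*1.6420 + 0.025 = 0.11531 m
ew = 1.6420 - 2*0.11531 = 1.41138 m
A = 0.25 * 1.41138^2 * tan(23.3810 deg)
A = 0.2153 m^2


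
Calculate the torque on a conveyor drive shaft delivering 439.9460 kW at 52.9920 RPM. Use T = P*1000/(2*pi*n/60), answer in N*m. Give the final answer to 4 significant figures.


omega = 2*pi*52.9920/60 = 5.54931 rad/s
T = 439.9460*1000 / 5.54931
T = 79280 N*m


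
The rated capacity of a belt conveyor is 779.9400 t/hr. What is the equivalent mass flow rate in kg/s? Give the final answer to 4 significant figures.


m_dot = 779.9400 * 1000 / 3600
m_dot = 216.7 kg/s


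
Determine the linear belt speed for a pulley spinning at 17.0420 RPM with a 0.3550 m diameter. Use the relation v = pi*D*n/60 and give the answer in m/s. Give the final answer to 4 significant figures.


v = pi * 0.3550 * 17.0420 / 60
v = 0.3168 m/s


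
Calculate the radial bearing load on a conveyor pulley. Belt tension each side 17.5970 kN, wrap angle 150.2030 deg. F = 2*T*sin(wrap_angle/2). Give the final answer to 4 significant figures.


F = 2 * 17.5970 * sin(150.2030/2 deg)
F = 34.01 kN


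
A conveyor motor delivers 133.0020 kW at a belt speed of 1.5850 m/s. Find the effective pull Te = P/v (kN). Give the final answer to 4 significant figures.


Te = P / v = 133.0020 / 1.5850
Te = 83.91 kN


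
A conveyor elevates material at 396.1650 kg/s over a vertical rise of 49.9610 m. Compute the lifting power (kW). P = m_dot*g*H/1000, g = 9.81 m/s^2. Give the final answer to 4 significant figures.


P = 396.1650 * 9.81 * 49.9610 / 1000
P = 194.2 kW


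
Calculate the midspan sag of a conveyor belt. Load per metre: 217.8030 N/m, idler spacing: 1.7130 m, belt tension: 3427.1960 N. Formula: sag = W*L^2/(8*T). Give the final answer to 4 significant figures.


sag = 217.8030 * 1.7130^2 / (8 * 3427.1960)
sag = 0.02331 m


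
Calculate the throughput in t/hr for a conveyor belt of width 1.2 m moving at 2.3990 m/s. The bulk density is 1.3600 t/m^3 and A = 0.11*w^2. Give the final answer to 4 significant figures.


A = 0.11 * 1.2^2 = 0.1584 m^2
C = 0.1584 * 2.3990 * 1.3600 * 3600
C = 1860 t/hr


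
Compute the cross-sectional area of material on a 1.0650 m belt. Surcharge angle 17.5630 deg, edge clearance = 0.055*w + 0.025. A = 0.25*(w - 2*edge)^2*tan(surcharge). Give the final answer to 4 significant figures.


edge = 0.055*1.0650 + 0.025 = 0.083575 m
ew = 1.0650 - 2*0.083575 = 0.89785 m
A = 0.25 * 0.89785^2 * tan(17.5630 deg)
A = 0.06379 m^2


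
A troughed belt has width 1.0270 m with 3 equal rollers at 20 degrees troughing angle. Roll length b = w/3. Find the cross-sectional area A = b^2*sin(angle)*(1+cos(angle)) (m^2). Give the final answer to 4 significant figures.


b = 1.0270/3 = 0.342333 m
A = 0.342333^2 * sin(20 deg) * (1 + cos(20 deg))
A = 0.07775 m^2


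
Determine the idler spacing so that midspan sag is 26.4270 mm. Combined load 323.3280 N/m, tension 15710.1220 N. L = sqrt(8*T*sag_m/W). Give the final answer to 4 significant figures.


sag = 26.4270/1000 = 0.026427 m
L = sqrt(8 * 15710.1220 * 0.026427 / 323.3280)
L = 3.205 m


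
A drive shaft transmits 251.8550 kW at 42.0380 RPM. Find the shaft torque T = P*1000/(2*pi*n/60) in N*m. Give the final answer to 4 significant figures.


omega = 2*pi*42.0380/60 = 4.40221 rad/s
T = 251.8550*1000 / 4.40221
T = 57210 N*m


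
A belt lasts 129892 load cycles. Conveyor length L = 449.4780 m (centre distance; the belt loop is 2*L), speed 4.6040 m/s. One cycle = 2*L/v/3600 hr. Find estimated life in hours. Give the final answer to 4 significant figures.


cycle_time = 2 * 449.4780 / 4.6040 / 3600 = 0.0542376 hr
life = 129892 * 0.0542376 = 7045 hours


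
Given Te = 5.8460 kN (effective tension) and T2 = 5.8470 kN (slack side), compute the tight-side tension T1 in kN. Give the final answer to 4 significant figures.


T1 = Te + T2 = 5.8460 + 5.8470
T1 = 11.69 kN


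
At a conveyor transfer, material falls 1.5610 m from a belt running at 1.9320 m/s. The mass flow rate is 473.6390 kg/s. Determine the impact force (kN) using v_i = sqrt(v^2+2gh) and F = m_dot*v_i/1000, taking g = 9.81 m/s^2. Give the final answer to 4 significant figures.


v_i = sqrt(1.9320^2 + 2*9.81*1.5610) = 5.86169 m/s
F = 473.6390 * 5.86169 / 1000
F = 2.776 kN


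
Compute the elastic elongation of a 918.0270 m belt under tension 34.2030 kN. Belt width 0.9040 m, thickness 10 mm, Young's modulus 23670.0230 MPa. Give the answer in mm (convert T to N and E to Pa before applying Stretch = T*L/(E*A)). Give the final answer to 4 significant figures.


A = 0.9040 * 0.01 = 0.00904 m^2
Stretch = 34.2030*1000 * 918.0270 / (23670.0230e6 * 0.00904) * 1000
Stretch = 146.7 mm


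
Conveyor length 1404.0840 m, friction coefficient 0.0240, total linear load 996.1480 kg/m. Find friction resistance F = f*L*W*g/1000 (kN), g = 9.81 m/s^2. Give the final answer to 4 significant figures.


F = 0.0240 * 1404.0840 * 996.1480 * 9.81 / 1000
F = 329.3 kN
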